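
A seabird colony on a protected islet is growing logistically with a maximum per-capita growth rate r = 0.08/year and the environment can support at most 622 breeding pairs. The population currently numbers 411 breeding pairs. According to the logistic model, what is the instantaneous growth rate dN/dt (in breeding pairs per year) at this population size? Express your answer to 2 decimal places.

11.15 breeding pairs per year

dN/dt = rN(1 − N/K) = 0.08 × 411 × (1 − 411/622).
1 − 411/622 = 0.33923; dN/dt = 0.08 × 411 × 0.33923 = 11.154.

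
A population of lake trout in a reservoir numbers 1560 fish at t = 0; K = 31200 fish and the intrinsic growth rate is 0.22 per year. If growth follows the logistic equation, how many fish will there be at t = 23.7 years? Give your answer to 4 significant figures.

A = (K − N₀)/N₀ = (31200 − 1560)/1560 = 19.
N(t) = K/(1 + A·e^(−rt)) = 31200/(1 + 19×e^(−0.22×23.7)).
e^(−5.214) = 0.0054399; denominator = 1 + 19×0.0054399 = 1.1034.
N = 31200/1.1034 = 28277.3.

28280 fish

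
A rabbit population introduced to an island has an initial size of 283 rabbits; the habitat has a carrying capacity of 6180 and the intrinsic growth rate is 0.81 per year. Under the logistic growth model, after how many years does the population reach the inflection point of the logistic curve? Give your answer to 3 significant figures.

Logistic growth is fastest at N = K/2 = 3090.
A = (K − N₀)/N₀ = 20.837. Set K/(1 + A·e^(−rt)) = K/2 → A·e^(−rt) = 1.
e^(−0.81t) = 1/20.837 = 0.0479905, so t = ln(20.837)/0.81 = 3.0368/0.81 = 3.7491.

3.75 years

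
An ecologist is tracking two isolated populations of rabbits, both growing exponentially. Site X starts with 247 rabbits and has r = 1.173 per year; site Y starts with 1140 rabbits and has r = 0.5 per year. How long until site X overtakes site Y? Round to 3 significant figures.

2.27 years

Set 247·e^(1.173t) = 1140·e^(0.5t).
e^((1.173 − 0.5)t) = 1140/247 → e^(0.673·t) = 4.6154.
0.673·t = ln(4.6154) = 1.5294, so t = 1.5294/0.673 = 2.2725.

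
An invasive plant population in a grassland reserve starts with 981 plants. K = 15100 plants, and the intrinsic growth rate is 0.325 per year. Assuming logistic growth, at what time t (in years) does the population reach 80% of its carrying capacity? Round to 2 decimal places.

A = (K − N₀)/N₀ = (15100 − 981)/981 = 14.392.
Solve 15100/(1 + 14.392·e^(−0.325t)) = 12080: 1 + 14.392·e^(−0.325t) = 1.25, so e^(−0.325t) = 0.0173702.
−0.325·t = ln(0.0173702) = -4.053, so t = 4.053/0.325 = 12.471.

12.47 years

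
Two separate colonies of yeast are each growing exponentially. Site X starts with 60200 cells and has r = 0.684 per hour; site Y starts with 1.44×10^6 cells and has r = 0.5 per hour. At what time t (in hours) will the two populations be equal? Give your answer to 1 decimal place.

Set 60200·e^(0.684t) = 1.44×10^6·e^(0.5t).
e^((0.684 − 0.5)t) = 1.44×10^6/60200 → e^(0.184·t) = 23.92.
0.184·t = ln(23.92) = 3.1747, so t = 3.1747/0.184 = 17.254.

17.3 hours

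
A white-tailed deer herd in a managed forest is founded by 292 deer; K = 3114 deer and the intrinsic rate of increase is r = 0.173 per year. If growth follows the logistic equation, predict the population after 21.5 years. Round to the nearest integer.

A = (K − N₀)/N₀ = (3114 − 292)/292 = 9.6644.
N(t) = K/(1 + A·e^(−rt)) = 3114/(1 + 9.6644×e^(−0.173×21.5)).
e^(−3.719) = 0.024246; denominator = 1 + 9.6644×0.024246 = 1.2343.
N = 3114/1.2343 = 2522.84.

2523 deer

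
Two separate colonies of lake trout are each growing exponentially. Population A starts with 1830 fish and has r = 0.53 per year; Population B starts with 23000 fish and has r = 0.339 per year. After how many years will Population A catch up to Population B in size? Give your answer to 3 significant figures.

Set 1830·e^(0.53t) = 23000·e^(0.339t).
e^((0.53 − 0.339)t) = 23000/1830 → e^(0.191·t) = 12.568.
0.191·t = ln(12.568) = 2.5312, so t = 2.5312/0.191 = 13.252.

13.3 years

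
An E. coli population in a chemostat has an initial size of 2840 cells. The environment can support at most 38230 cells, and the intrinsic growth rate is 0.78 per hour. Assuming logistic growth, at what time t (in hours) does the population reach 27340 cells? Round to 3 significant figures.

4.41 hours

A = (K − N₀)/N₀ = (38230 − 2840)/2840 = 12.461.
Solve 38230/(1 + 12.461·e^(−0.78t)) = 27340: 1 + 12.461·e^(−0.78t) = 1.3983, so e^(−0.78t) = 0.0319644.
−0.78·t = ln(0.0319644) = -3.4431, so t = 3.4431/0.78 = 4.4143.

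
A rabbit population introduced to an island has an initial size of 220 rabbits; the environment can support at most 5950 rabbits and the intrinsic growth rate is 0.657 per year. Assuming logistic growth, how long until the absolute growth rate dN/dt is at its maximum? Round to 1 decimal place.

5.0 years

Logistic growth is fastest at N = K/2 = 2975.
A = (K − N₀)/N₀ = 26.045. Set K/(1 + A·e^(−rt)) = K/2 → A·e^(−rt) = 1.
e^(−0.657t) = 1/26.045 = 0.0383944, so t = ln(26.045)/0.657 = 3.2598/0.657 = 4.9617.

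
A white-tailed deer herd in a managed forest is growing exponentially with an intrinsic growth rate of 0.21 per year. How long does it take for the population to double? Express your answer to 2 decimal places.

Doubling time t_d = ln(2)/r = 0.6931/0.21 = 3.3007.

3.30 years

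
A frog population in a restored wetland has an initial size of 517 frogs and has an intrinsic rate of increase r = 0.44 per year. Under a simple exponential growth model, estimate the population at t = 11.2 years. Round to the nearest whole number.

N(t) = N₀·e^(rt) = 517 × e^(0.44×11.2) = 517 × e^4.928.
e^4.928 ≈ 138.1, so N ≈ 517 × 138.1 = 71399.3.

71399 frogs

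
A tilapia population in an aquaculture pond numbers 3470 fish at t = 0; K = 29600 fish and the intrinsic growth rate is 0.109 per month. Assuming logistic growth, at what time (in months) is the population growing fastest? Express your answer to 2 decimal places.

Logistic growth is fastest at N = K/2 = 14800.
A = (K − N₀)/N₀ = 7.5303. Set K/(1 + A·e^(−rt)) = K/2 → A·e^(−rt) = 1.
e^(−0.109t) = 1/7.5303 = 0.132798, so t = ln(7.5303)/0.109 = 2.0189/0.109 = 18.522.

18.52 months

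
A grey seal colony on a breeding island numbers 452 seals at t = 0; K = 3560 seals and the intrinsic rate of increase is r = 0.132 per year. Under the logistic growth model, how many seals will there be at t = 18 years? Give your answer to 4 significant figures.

A = (K − N₀)/N₀ = (3560 − 452)/452 = 6.8761.
N(t) = K/(1 + A·e^(−rt)) = 3560/(1 + 6.8761×e^(−0.132×18)).
e^(−2.376) = 0.092922; denominator = 1 + 6.8761×0.092922 = 1.6389.
N = 3560/1.6389 = 2172.14.

2172 seals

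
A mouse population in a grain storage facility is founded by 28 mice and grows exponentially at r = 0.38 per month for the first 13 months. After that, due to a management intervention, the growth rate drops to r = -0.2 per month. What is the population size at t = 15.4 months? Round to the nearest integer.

2422 mice

Phase 1: N(13) = 28·e^(0.38×13) = 28·e^4.94 = 3913.57.
Phase 2 runs for 15.4 − 13 = 2.4 months at r = -0.2.
N(15.4) = 3913.57·e^(-0.2×2.4) = 3913.57·e^-0.48 = 2421.65.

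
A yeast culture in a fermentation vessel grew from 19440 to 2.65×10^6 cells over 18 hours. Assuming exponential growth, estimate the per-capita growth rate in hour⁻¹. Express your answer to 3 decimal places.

From N(t) = N₀·e^(rt): e^(r·18) = 2.65×10^6/19440 = 136.32.
r·18 = ln(136.32) = 4.915, so r = 4.915/18 = 0.27305.

0.273 per hour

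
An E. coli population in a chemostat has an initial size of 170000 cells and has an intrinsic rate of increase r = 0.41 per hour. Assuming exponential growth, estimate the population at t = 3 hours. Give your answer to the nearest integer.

N(t) = N₀·e^(rt) = 170000 × e^(0.41×3) = 170000 × e^1.23.
e^1.23 ≈ 3.4212, so N ≈ 170000 × 3.4212 = 581609.

581609 cells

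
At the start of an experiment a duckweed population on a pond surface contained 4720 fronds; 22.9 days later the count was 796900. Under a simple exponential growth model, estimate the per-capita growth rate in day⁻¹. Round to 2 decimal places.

From N(t) = N₀·e^(rt): e^(r·22.9) = 796900/4720 = 168.83.
r·22.9 = ln(168.83) = 5.1289, so r = 5.1289/22.9 = 0.22397.

0.22 per day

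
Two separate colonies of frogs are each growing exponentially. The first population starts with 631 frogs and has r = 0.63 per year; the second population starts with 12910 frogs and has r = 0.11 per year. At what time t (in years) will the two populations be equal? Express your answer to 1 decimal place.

Set 631·e^(0.63t) = 12910·e^(0.11t).
e^((0.63 − 0.11)t) = 12910/631 → e^(0.52·t) = 20.46.
0.52·t = ln(20.46) = 3.0185, so t = 3.0185/0.52 = 5.8047.

5.8 years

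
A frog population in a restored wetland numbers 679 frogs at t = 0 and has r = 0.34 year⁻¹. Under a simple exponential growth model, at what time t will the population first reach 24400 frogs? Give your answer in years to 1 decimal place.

Set N₀·e^(rt) = 24400: e^(0.34·t) = 24400/679 = 35.935.
0.34·t = ln(35.935) = 3.5817, so t = 3.5817/0.34 = 10.534.

10.5 years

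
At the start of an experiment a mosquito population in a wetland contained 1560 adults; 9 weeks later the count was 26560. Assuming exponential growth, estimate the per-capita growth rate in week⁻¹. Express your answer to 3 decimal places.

From N(t) = N₀·e^(rt): e^(r·9) = 26560/1560 = 17.026.
r·9 = ln(17.026) = 2.8347, so r = 2.8347/9 = 0.31497.

0.315 per week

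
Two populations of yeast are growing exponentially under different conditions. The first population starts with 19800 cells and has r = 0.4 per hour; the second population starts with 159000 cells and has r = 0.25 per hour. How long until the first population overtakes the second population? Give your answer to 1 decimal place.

13.9 hours

Set 19800·e^(0.4t) = 159000·e^(0.25t).
e^((0.4 − 0.25)t) = 159000/19800 → e^(0.15·t) = 8.0303.
0.15·t = ln(8.0303) = 2.0832, so t = 2.0832/0.15 = 13.888.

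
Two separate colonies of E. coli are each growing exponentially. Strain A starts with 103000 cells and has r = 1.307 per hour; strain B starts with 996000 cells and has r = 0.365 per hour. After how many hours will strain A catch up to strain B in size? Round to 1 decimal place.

Set 103000·e^(1.307t) = 996000·e^(0.365t).
e^((1.307 − 0.365)t) = 996000/103000 → e^(0.942·t) = 9.6699.
0.942·t = ln(9.6699) = 2.269, so t = 2.269/0.942 = 2.4087.

2.4 hours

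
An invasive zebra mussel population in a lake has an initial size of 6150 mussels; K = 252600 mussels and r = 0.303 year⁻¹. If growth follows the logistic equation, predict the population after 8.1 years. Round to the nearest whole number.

56851 mussels

A = (K − N₀)/N₀ = (252600 − 6150)/6150 = 40.073.
N(t) = K/(1 + A·e^(−rt)) = 252600/(1 + 40.073×e^(−0.303×8.1)).
e^(−2.454) = 0.085923; denominator = 1 + 40.073×0.085923 = 4.4432.
N = 252600/4.4432 = 56850.7.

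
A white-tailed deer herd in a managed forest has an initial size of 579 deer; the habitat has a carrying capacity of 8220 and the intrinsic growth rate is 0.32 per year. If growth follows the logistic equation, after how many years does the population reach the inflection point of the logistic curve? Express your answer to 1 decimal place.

Logistic growth is fastest at N = K/2 = 4110.
A = (K − N₀)/N₀ = 13.197. Set K/(1 + A·e^(−rt)) = K/2 → A·e^(−rt) = 1.
e^(−0.32t) = 1/13.197 = 0.0757754, so t = ln(13.197)/0.32 = 2.58/0.32 = 8.0624.

8.1 years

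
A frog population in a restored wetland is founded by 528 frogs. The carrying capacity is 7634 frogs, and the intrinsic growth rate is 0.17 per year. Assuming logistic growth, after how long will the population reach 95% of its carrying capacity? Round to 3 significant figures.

A = (K − N₀)/N₀ = (7634 − 528)/528 = 13.458.
Solve 7634/(1 + 13.458·e^(−0.17t)) = 7252.3: 1 + 13.458·e^(−0.17t) = 1.0526, so e^(−0.17t) = 0.00391071.
−0.17·t = ln(0.00391071) = -5.544, so t = 5.544/0.17 = 32.612.

32.6 years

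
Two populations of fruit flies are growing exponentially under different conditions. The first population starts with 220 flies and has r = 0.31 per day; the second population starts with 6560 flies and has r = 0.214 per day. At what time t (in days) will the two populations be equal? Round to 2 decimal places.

35.37 days

Set 220·e^(0.31t) = 6560·e^(0.214t).
e^((0.31 − 0.214)t) = 6560/220 → e^(0.096·t) = 29.818.
0.096·t = ln(29.818) = 3.3951, so t = 3.3951/0.096 = 35.366.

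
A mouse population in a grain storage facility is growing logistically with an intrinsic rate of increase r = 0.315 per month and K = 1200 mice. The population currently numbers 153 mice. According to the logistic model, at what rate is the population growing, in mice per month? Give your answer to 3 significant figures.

42.1 mice per month

dN/dt = rN(1 − N/K) = 0.315 × 153 × (1 − 153/1200).
1 − 153/1200 = 0.8725; dN/dt = 0.315 × 153 × 0.8725 = 42.05.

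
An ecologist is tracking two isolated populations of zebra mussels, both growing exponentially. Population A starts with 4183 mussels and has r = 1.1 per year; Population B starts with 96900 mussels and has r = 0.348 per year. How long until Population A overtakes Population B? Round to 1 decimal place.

Set 4183·e^(1.1t) = 96900·e^(0.348t).
e^((1.1 − 0.348)t) = 96900/4183 → e^(0.752·t) = 23.165.
0.752·t = ln(23.165) = 3.1427, so t = 3.1427/0.752 = 4.1791.

4.2 years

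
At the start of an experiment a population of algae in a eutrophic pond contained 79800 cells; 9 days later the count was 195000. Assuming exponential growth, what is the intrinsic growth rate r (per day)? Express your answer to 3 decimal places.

From N(t) = N₀·e^(rt): e^(r·9) = 195000/79800 = 2.4436.
r·9 = ln(2.4436) = 0.89348, so r = 0.89348/9 = 0.099275.

0.099 per day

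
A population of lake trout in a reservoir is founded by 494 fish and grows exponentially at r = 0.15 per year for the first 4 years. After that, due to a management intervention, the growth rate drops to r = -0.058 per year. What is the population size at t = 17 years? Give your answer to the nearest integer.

Phase 1: N(4) = 494·e^(0.15×4) = 494·e^0.6 = 900.127.
Phase 2 runs for 17 − 4 = 13 years at r = -0.058.
N(17) = 900.127·e^(-0.058×13) = 900.127·e^-0.754 = 423.492.

423 fish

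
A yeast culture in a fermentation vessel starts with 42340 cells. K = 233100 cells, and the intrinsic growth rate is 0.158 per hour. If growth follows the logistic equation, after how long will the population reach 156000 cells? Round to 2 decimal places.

A = (K − N₀)/N₀ = (233100 − 42340)/42340 = 4.5054.
Solve 233100/(1 + 4.5054·e^(−0.158t)) = 156000: 1 + 4.5054·e^(−0.158t) = 1.4942, so e^(−0.158t) = 0.109697.
−0.158·t = ln(0.109697) = -2.21, so t = 2.21/0.158 = 13.988.

13.99 hours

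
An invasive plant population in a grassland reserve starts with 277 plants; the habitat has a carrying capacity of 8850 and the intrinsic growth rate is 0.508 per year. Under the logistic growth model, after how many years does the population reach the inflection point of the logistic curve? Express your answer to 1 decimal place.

Logistic growth is fastest at N = K/2 = 4425.
A = (K − N₀)/N₀ = 30.949. Set K/(1 + A·e^(−rt)) = K/2 → A·e^(−rt) = 1.
e^(−0.508t) = 1/30.949 = 0.0323107, so t = ln(30.949)/0.508 = 3.4324/0.508 = 6.7566.

6.8 years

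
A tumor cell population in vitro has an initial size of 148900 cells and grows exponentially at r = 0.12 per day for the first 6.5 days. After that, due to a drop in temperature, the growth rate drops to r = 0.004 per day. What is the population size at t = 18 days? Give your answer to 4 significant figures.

Phase 1: N(6.5) = 148900·e^(0.12×6.5) = 148900·e^0.78 = 324821.
Phase 2 runs for 18 − 6.5 = 11.5 days at r = 0.004.
N(18) = 324821·e^(0.004×11.5) = 324821·e^0.046 = 340112.

340100 cells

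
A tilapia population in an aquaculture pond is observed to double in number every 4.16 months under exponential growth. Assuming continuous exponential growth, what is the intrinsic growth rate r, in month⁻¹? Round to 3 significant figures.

r = ln(2)/t_d = 0.6931/4.16 = 0.16662.

0.167 per month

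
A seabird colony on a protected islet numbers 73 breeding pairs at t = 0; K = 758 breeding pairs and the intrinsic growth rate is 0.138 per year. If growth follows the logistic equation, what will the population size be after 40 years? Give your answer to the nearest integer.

A = (K − N₀)/N₀ = (758 − 73)/73 = 9.3836.
N(t) = K/(1 + A·e^(−rt)) = 758/(1 + 9.3836×e^(−0.138×40)).
e^(−5.52) = 0.0040058; denominator = 1 + 9.3836×0.0040058 = 1.0376.
N = 758/1.0376 = 730.54.

731 breeding pairs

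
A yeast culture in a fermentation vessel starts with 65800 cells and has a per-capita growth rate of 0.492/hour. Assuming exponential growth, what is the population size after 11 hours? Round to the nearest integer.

N(t) = N₀·e^(rt) = 65800 × e^(0.492×11) = 65800 × e^5.412.
e^5.412 ≈ 224.08, so N ≈ 65800 × 224.08 = 1.474442×10^7.

14744418 cells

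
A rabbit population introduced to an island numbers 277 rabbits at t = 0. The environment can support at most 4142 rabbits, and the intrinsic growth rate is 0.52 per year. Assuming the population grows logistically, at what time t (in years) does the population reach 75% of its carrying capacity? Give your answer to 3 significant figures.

7.18 years

A = (K − N₀)/N₀ = (4142 − 277)/277 = 13.953.
Solve 4142/(1 + 13.953·e^(−0.52t)) = 3106.5: 1 + 13.953·e^(−0.52t) = 1.3333, so e^(−0.52t) = 0.0238896.
−0.52·t = ln(0.0238896) = -3.7343, so t = 3.7343/0.52 = 7.1814.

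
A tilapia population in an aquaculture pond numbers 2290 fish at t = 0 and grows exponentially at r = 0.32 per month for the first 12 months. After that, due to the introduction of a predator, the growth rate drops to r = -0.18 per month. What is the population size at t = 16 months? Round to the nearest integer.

51860 fish

Phase 1: N(12) = 2290·e^(0.32×12) = 2290·e^3.84 = 106543.
Phase 2 runs for 16 − 12 = 4 months at r = -0.18.
N(16) = 106543·e^(-0.18×4) = 106543·e^-0.72 = 51860.2.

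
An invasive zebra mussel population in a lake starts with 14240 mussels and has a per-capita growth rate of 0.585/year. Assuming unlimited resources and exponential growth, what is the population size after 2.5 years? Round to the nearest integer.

61470 mussels

N(t) = N₀·e^(rt) = 14240 × e^(0.585×2.5) = 14240 × e^1.462.
e^1.462 ≈ 4.3167, so N ≈ 14240 × 4.3167 = 61470.3.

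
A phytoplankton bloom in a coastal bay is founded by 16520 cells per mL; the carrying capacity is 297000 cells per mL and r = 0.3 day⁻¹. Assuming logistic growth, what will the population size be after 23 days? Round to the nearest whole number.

A = (K − N₀)/N₀ = (297000 − 16520)/16520 = 16.978.
N(t) = K/(1 + A·e^(−rt)) = 297000/(1 + 16.978×e^(−0.3×23)).
e^(−6.9) = 0.0010078; denominator = 1 + 16.978×0.0010078 = 1.0171.
N = 297000/1.0171 = 292004.

292004 cells per mL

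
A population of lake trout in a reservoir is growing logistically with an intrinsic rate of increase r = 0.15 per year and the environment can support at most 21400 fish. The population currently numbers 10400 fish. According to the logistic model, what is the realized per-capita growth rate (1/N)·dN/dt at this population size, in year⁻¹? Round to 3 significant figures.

(1/N)·dN/dt = r(1 − N/K) = 0.15 × (1 − 10400/21400).
= 0.15 × 0.51402 = 0.077103.

0.0771 per year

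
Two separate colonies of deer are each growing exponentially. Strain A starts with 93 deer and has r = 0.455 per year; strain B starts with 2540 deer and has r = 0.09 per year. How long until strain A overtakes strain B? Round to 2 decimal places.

9.06 years

Set 93·e^(0.455t) = 2540·e^(0.09t).
e^((0.455 − 0.09)t) = 2540/93 → e^(0.365·t) = 27.312.
0.365·t = ln(27.312) = 3.3073, so t = 3.3073/0.365 = 9.0612.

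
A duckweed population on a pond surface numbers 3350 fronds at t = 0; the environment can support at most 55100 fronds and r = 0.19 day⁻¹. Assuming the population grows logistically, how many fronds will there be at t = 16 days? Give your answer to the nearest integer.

A = (K − N₀)/N₀ = (55100 − 3350)/3350 = 15.448.
N(t) = K/(1 + A·e^(−rt)) = 55100/(1 + 15.448×e^(−0.19×16)).
e^(−3.04) = 0.047835; denominator = 1 + 15.448×0.047835 = 1.7389.
N = 55100/1.7389 = 31685.9.

31686 fronds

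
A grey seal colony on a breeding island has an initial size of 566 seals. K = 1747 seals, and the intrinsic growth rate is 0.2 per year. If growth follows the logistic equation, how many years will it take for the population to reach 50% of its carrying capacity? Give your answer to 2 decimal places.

A = (K − N₀)/N₀ = (1747 − 566)/566 = 2.0866.
Solve 1747/(1 + 2.0866·e^(−0.2t)) = 873.5: 1 + 2.0866·e^(−0.2t) = 2, so e^(−0.2t) = 0.479255.
−0.2·t = ln(0.479255) = -0.73552, so t = 0.73552/0.2 = 3.6776.

3.68 years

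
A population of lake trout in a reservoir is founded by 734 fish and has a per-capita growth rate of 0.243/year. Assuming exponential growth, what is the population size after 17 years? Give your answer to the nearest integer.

N(t) = N₀·e^(rt) = 734 × e^(0.243×17) = 734 × e^4.131.
e^4.131 ≈ 62.24, so N ≈ 734 × 62.24 = 45684.3.

45684 fish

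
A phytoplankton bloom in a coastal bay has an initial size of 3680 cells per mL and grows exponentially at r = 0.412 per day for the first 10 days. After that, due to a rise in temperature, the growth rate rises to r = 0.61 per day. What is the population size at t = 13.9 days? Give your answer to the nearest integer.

Phase 1: N(10) = 3680·e^(0.412×10) = 3680·e^4.12 = 226538.
Phase 2 runs for 13.9 − 10 = 3.9 days at r = 0.61.
N(13.9) = 226538·e^(0.61×3.9) = 226538·e^2.379 = 2.445275×10^6.

2445275 cells per mL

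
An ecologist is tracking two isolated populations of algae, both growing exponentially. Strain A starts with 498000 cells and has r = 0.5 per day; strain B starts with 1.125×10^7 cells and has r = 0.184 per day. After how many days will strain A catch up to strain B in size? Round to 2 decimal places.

9.87 days

Set 498000·e^(0.5t) = 1.125×10^7·e^(0.184t).
e^((0.5 − 0.184)t) = 1.125×10^7/498000 → e^(0.316·t) = 22.59.
0.316·t = ln(22.59) = 3.1175, so t = 3.1175/0.316 = 9.8656.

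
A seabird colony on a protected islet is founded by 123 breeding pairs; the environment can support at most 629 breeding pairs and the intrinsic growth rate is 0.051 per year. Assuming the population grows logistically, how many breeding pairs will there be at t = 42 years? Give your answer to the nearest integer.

424 breeding pairs

A = (K − N₀)/N₀ = (629 − 123)/123 = 4.1138.
N(t) = K/(1 + A·e^(−rt)) = 629/(1 + 4.1138×e^(−0.051×42)).
e^(−2.142) = 0.11742; denominator = 1 + 4.1138×0.11742 = 1.483.
N = 629/1.483 = 424.128.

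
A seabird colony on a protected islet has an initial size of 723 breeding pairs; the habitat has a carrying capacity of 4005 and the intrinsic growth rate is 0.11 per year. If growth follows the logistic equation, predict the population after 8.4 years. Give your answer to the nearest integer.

1429 breeding pairs

A = (K − N₀)/N₀ = (4005 − 723)/723 = 4.5394.
N(t) = K/(1 + A·e^(−rt)) = 4005/(1 + 4.5394×e^(−0.11×8.4)).
e^(−0.924) = 0.39693; denominator = 1 + 4.5394×0.39693 = 2.8018.
N = 4005/2.8018 = 1429.43.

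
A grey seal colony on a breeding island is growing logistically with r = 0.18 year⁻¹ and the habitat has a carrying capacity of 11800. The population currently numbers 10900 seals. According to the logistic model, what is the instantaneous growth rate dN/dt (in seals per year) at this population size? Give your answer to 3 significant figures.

150 seals per year

dN/dt = rN(1 − N/K) = 0.18 × 10900 × (1 − 10900/11800).
1 − 10900/11800 = 0.076271; dN/dt = 0.18 × 10900 × 0.076271 = 149.64.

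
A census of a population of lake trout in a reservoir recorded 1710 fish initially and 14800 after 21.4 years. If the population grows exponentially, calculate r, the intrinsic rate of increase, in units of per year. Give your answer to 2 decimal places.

0.10 per year

From N(t) = N₀·e^(rt): e^(r·21.4) = 14800/1710 = 8.655.
r·21.4 = ln(8.655) = 2.1581, so r = 2.1581/21.4 = 0.10085.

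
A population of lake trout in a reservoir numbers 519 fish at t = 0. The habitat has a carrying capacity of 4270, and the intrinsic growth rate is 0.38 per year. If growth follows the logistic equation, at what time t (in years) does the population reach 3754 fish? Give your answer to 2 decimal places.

A = (K − N₀)/N₀ = (4270 − 519)/519 = 7.2274.
Solve 4270/(1 + 7.2274·e^(−0.38t)) = 3754: 1 + 7.2274·e^(−0.38t) = 1.1375, so e^(−0.38t) = 0.0190185.
−0.38·t = ln(0.0190185) = -3.9623, so t = 3.9623/0.38 = 10.427.

10.43 years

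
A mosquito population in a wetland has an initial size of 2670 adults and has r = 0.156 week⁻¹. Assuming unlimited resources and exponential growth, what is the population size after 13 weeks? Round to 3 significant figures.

N(t) = N₀·e^(rt) = 2670 × e^(0.156×13) = 2670 × e^2.028.
e^2.028 ≈ 7.5989, so N ≈ 2670 × 7.5989 = 20289.

20300 adults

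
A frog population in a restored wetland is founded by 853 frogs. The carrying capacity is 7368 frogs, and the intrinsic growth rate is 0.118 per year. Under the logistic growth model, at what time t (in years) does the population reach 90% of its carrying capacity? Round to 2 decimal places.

35.85 years

A = (K − N₀)/N₀ = (7368 − 853)/853 = 7.6377.
Solve 7368/(1 + 7.6377·e^(−0.118t)) = 6631.2: 1 + 7.6377·e^(−0.118t) = 1.1111, so e^(−0.118t) = 0.0145476.
−0.118·t = ln(0.0145476) = -4.2303, so t = 4.2303/0.118 = 35.85.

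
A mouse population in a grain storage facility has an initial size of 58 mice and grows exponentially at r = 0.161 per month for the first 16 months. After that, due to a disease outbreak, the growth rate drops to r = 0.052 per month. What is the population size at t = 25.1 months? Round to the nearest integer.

1224 mice

Phase 1: N(16) = 58·e^(0.161×16) = 58·e^2.576 = 762.378.
Phase 2 runs for 25.1 − 16 = 9.1 months at r = 0.052.
N(25.1) = 762.378·e^(0.052×9.1) = 762.378·e^0.4732 = 1223.71.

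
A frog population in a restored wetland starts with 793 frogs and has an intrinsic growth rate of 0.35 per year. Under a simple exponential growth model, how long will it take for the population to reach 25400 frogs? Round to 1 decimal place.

Set N₀·e^(rt) = 25400: e^(0.35·t) = 25400/793 = 32.03.
0.35·t = ln(32.03) = 3.4667, so t = 3.4667/0.35 = 9.9048.

9.9 years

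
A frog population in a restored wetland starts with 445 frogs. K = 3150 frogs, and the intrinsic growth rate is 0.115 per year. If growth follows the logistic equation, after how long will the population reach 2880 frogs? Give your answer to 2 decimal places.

36.28 years

A = (K − N₀)/N₀ = (3150 − 445)/445 = 6.0787.
Solve 3150/(1 + 6.0787·e^(−0.115t)) = 2880: 1 + 6.0787·e^(−0.115t) = 1.0938, so e^(−0.115t) = 0.0154228.
−0.115·t = ln(0.0154228) = -4.1719, so t = 4.1719/0.115 = 36.277.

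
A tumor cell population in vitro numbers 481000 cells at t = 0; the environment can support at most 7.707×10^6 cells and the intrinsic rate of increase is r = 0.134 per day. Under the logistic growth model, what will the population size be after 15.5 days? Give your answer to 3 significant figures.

2670000 cells

A = (K − N₀)/N₀ = (7.707×10^6 − 481000)/481000 = 15.023.
N(t) = K/(1 + A·e^(−rt)) = 7.707×10^6/(1 + 15.023×e^(−0.134×15.5)).
e^(−2.077) = 0.12531; denominator = 1 + 15.023×0.12531 = 2.8824.
N = 7.707×10^6/2.8824 = 2.673768×10^6.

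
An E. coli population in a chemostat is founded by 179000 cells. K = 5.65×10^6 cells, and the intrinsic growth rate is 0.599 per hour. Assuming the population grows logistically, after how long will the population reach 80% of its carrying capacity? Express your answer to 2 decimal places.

8.02 hours

A = (K − N₀)/N₀ = (5.65×10^6 − 179000)/179000 = 30.564.
Solve 5.65×10^6/(1 + 30.564·e^(−0.599t)) = 4.52×10^6: 1 + 30.564·e^(−0.599t) = 1.25, so e^(−0.599t) = 0.00817949.
−0.599·t = ln(0.00817949) = -4.8061, so t = 4.8061/0.599 = 8.0236.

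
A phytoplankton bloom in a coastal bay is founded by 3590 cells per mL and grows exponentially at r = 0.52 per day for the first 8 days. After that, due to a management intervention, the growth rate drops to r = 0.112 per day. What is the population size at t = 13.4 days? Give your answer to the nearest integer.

Phase 1: N(8) = 3590·e^(0.52×8) = 3590·e^4.16 = 230017.
Phase 2 runs for 13.4 − 8 = 5.4 days at r = 0.112.
N(13.4) = 230017·e^(0.112×5.4) = 230017·e^0.6048 = 421134.

421134 cells per mL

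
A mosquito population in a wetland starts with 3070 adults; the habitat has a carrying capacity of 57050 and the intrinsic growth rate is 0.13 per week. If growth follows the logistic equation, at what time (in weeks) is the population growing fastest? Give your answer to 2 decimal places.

Logistic growth is fastest at N = K/2 = 28525.
A = (K − N₀)/N₀ = 17.583. Set K/(1 + A·e^(−rt)) = K/2 → A·e^(−rt) = 1.
e^(−0.13t) = 1/17.583 = 0.0568729, so t = ln(17.583)/0.13 = 2.8669/0.13 = 22.053.

22.05 weeks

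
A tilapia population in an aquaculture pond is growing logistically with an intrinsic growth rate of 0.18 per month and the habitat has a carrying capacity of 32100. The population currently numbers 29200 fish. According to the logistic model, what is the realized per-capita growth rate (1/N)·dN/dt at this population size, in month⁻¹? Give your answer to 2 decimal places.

0.02 per month

(1/N)·dN/dt = r(1 − N/K) = 0.18 × (1 − 29200/32100).
= 0.18 × 0.090343 = 0.016262.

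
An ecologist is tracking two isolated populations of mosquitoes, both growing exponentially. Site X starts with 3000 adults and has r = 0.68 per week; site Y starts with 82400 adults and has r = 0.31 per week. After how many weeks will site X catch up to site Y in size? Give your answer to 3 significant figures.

8.95 weeks

Set 3000·e^(0.68t) = 82400·e^(0.31t).
e^((0.68 − 0.31)t) = 82400/3000 → e^(0.37·t) = 27.467.
0.37·t = ln(27.467) = 3.313, so t = 3.313/0.37 = 8.954.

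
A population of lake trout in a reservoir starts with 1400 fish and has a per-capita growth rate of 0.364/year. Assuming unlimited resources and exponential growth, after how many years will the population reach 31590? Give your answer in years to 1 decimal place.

8.6 years

Set N₀·e^(rt) = 31590: e^(0.364·t) = 31590/1400 = 22.564.
0.364·t = ln(22.564) = 3.1164, so t = 3.1164/0.364 = 8.5615.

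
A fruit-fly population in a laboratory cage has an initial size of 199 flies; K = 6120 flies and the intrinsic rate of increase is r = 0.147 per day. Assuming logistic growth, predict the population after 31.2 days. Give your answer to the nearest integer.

4696 flies

A = (K − N₀)/N₀ = (6120 − 199)/199 = 29.754.
N(t) = K/(1 + A·e^(−rt)) = 6120/(1 + 29.754×e^(−0.147×31.2)).
e^(−4.586) = 0.010189; denominator = 1 + 29.754×0.010189 = 1.3032.
N = 6120/1.3032 = 4696.22.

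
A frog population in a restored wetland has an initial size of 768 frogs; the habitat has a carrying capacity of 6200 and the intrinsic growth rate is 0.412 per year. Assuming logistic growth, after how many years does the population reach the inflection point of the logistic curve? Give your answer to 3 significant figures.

4.75 years

Logistic growth is fastest at N = K/2 = 3100.
A = (K − N₀)/N₀ = 7.0729. Set K/(1 + A·e^(−rt)) = K/2 → A·e^(−rt) = 1.
e^(−0.412t) = 1/7.0729 = 0.141384, so t = ln(7.0729)/0.412 = 1.9563/0.412 = 4.7482.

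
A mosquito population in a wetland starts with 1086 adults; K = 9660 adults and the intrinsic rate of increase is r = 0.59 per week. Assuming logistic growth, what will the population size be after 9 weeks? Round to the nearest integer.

A = (K − N₀)/N₀ = (9660 − 1086)/1086 = 7.895.
N(t) = K/(1 + A·e^(−rt)) = 9660/(1 + 7.895×e^(−0.59×9)).
e^(−5.31) = 0.0049419; denominator = 1 + 7.895×0.0049419 = 1.039.
N = 9660/1.039 = 9297.25.

9297 adults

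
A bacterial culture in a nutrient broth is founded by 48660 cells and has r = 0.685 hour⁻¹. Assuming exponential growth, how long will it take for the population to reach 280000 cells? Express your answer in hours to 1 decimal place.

2.6 hours

Set N₀·e^(rt) = 280000: e^(0.685·t) = 280000/48660 = 5.7542.
0.685·t = ln(5.7542) = 1.7499, so t = 1.7499/0.685 = 2.5546.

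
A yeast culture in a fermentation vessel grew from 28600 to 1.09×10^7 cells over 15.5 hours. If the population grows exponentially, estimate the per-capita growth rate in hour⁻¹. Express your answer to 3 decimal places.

From N(t) = N₀·e^(rt): e^(r·15.5) = 1.09×10^7/28600 = 381.12.
r·15.5 = ln(381.12) = 5.9431, so r = 5.9431/15.5 = 0.38343.

0.383 per hour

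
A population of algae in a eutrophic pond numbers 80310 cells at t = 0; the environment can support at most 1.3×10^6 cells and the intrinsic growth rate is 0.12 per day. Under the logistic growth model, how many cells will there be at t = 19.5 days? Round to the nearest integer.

527821 cells

A = (K − N₀)/N₀ = (1.3×10^6 − 80310)/80310 = 15.187.
N(t) = K/(1 + A·e^(−rt)) = 1.3×10^6/(1 + 15.187×e^(−0.12×19.5)).
e^(−2.34) = 0.096328; denominator = 1 + 15.187×0.096328 = 2.463.
N = 1.3×10^6/2.463 = 527821.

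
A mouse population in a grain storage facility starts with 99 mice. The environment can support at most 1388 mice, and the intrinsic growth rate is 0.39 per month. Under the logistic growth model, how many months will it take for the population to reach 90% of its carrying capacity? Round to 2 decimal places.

12.21 months

A = (K − N₀)/N₀ = (1388 − 99)/99 = 13.02.
Solve 1388/(1 + 13.02·e^(−0.39t)) = 1249.2: 1 + 13.02·e^(−0.39t) = 1.1111, so e^(−0.39t) = 0.00853375.
−0.39·t = ln(0.00853375) = -4.7637, so t = 4.7637/0.39 = 12.215.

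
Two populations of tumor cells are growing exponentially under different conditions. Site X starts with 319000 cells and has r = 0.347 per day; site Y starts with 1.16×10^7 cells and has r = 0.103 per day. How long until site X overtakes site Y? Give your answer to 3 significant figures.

Set 319000·e^(0.347t) = 1.16×10^7·e^(0.103t).
e^((0.347 − 0.103)t) = 1.16×10^7/319000 → e^(0.244·t) = 36.364.
0.244·t = ln(36.364) = 3.5936, so t = 3.5936/0.244 = 14.728.

14.7 days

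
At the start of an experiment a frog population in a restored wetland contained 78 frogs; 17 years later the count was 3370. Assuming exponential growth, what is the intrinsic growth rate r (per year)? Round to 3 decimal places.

From N(t) = N₀·e^(rt): e^(r·17) = 3370/78 = 43.205.
r·17 = ln(43.205) = 3.766, so r = 3.766/17 = 0.22153.

0.222 per year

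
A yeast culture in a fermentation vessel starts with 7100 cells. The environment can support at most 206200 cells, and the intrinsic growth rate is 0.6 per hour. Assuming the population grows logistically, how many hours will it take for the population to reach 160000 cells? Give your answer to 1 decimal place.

A = (K − N₀)/N₀ = (206200 − 7100)/7100 = 28.042.
Solve 206200/(1 + 28.042·e^(−0.6t)) = 160000: 1 + 28.042·e^(−0.6t) = 1.2888, so e^(−0.6t) = 0.010297.
−0.6·t = ln(0.010297) = -4.5759, so t = 4.5759/0.6 = 7.6265.

7.6 hours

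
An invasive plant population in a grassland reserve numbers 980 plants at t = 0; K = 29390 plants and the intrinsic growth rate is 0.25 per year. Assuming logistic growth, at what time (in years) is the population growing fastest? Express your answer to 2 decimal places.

13.47 years

Logistic growth is fastest at N = K/2 = 14695.
A = (K − N₀)/N₀ = 28.99. Set K/(1 + A·e^(−rt)) = K/2 → A·e^(−rt) = 1.
e^(−0.25t) = 1/28.99 = 0.0344949, so t = ln(28.99)/0.25 = 3.3669/0.25 = 13.468.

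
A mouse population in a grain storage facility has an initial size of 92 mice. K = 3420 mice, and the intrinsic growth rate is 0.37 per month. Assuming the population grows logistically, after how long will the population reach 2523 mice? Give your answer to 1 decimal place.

12.5 months

A = (K − N₀)/N₀ = (3420 − 92)/92 = 36.174.
Solve 3420/(1 + 36.174·e^(−0.37t)) = 2523: 1 + 36.174·e^(−0.37t) = 1.3555, so e^(−0.37t) = 0.00982833.
−0.37·t = ln(0.00982833) = -4.6225, so t = 4.6225/0.37 = 12.493.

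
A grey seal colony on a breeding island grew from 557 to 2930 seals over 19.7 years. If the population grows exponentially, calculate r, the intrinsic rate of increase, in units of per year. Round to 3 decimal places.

From N(t) = N₀·e^(rt): e^(r·19.7) = 2930/557 = 5.2603.
r·19.7 = ln(5.2603) = 1.6602, so r = 1.6602/19.7 = 0.084274.

0.084 per year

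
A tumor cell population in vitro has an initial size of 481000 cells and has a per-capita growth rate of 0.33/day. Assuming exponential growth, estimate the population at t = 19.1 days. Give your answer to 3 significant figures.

263000000 cells

N(t) = N₀·e^(rt) = 481000 × e^(0.33×19.1) = 481000 × e^6.303.
e^6.303 ≈ 546.21, so N ≈ 481000 × 546.21 = 2.627261×10^8.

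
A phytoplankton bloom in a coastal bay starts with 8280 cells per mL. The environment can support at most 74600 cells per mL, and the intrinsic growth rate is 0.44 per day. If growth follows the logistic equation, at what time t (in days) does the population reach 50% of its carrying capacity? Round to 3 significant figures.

4.73 days

A = (K − N₀)/N₀ = (74600 − 8280)/8280 = 8.0097.
Solve 74600/(1 + 8.0097·e^(−0.44t)) = 37300: 1 + 8.0097·e^(−0.44t) = 2, so e^(−0.44t) = 0.124849.
−0.44·t = ln(0.124849) = -2.0806, so t = 2.0806/0.44 = 4.7287.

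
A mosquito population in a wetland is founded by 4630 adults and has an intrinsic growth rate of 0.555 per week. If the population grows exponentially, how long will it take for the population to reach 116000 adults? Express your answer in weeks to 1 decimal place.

5.8 weeks

Set N₀·e^(rt) = 116000: e^(0.555·t) = 116000/4630 = 25.054.
0.555·t = ln(25.054) = 3.221, so t = 3.221/0.555 = 5.8037.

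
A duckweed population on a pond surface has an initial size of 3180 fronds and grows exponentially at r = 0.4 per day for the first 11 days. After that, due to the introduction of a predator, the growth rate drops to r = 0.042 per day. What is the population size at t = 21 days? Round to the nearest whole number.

394209 fronds

Phase 1: N(11) = 3180·e^(0.4×11) = 3180·e^4.4 = 259014.
Phase 2 runs for 21 − 11 = 10 days at r = 0.042.
N(21) = 259014·e^(0.042×10) = 259014·e^0.42 = 394209.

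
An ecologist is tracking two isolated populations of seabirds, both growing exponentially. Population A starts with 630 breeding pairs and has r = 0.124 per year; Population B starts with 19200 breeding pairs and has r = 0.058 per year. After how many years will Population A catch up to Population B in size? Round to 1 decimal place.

Set 630·e^(0.124t) = 19200·e^(0.058t).
e^((0.124 − 0.058)t) = 19200/630 → e^(0.066·t) = 30.476.
0.066·t = ln(30.476) = 3.4169, so t = 3.4169/0.066 = 51.772.

51.8 years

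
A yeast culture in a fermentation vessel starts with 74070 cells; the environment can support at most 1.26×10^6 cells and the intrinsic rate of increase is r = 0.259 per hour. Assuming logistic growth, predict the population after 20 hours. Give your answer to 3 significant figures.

A = (K − N₀)/N₀ = (1.26×10^6 − 74070)/74070 = 16.011.
N(t) = K/(1 + A·e^(−rt)) = 1.26×10^6/(1 + 16.011×e^(−0.259×20)).
e^(−5.18) = 0.005628; denominator = 1 + 16.011×0.005628 = 1.0901.
N = 1.26×10^6/1.0901 = 1.155847×10^6.

1160000 cells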